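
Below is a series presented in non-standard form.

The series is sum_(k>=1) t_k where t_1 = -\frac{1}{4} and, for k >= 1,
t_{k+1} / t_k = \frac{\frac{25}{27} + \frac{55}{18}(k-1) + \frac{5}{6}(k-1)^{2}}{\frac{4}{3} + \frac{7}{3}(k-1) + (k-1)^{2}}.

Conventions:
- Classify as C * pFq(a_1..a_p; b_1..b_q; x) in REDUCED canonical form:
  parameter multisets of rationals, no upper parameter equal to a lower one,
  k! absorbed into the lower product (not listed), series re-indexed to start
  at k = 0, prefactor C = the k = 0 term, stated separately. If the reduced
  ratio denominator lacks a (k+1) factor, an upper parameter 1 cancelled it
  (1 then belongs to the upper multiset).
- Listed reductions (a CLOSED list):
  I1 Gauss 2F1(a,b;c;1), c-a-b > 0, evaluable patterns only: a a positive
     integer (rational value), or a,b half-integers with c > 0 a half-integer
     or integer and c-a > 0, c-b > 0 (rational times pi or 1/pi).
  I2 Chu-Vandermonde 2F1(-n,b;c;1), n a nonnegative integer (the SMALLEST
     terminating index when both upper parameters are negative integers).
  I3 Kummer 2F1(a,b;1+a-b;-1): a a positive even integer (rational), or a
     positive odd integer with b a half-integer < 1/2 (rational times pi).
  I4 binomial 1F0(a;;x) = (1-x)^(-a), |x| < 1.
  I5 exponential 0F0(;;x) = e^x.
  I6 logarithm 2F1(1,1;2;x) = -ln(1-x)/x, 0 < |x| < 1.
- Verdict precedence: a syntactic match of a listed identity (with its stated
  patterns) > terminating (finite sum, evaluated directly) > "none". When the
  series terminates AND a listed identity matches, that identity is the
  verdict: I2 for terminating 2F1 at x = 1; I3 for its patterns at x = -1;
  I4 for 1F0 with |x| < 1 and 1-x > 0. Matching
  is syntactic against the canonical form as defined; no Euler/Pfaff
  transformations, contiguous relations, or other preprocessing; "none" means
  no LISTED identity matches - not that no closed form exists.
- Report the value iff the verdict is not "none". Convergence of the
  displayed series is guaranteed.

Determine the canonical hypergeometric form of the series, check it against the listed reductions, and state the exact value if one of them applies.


This is -\frac{1}{4} * 2F1(\frac{1}{3}, \frac{10}{3}; \frac{4}{3}; \frac{5}{6}) in reduced canonical form. Verdict: none here - no I1-I6 shape fits x = \frac{5}{6} with lower {\frac{4}{3}}.

First insight: with t_0 = -\frac{1}{4}, roots of the ratio polynomials (prefactor -1/4) are the negated parameters.
Adjacent-term ratio: r(k) = \frac{5}{6} * (k+\frac{1}{3}) (k+\frac{10}{3}) / [(k+\frac{4}{3}) (k+1)] - poly over poly, x = \frac{5}{6} from leading terms; C = -\frac{1}{4} at k = 0.


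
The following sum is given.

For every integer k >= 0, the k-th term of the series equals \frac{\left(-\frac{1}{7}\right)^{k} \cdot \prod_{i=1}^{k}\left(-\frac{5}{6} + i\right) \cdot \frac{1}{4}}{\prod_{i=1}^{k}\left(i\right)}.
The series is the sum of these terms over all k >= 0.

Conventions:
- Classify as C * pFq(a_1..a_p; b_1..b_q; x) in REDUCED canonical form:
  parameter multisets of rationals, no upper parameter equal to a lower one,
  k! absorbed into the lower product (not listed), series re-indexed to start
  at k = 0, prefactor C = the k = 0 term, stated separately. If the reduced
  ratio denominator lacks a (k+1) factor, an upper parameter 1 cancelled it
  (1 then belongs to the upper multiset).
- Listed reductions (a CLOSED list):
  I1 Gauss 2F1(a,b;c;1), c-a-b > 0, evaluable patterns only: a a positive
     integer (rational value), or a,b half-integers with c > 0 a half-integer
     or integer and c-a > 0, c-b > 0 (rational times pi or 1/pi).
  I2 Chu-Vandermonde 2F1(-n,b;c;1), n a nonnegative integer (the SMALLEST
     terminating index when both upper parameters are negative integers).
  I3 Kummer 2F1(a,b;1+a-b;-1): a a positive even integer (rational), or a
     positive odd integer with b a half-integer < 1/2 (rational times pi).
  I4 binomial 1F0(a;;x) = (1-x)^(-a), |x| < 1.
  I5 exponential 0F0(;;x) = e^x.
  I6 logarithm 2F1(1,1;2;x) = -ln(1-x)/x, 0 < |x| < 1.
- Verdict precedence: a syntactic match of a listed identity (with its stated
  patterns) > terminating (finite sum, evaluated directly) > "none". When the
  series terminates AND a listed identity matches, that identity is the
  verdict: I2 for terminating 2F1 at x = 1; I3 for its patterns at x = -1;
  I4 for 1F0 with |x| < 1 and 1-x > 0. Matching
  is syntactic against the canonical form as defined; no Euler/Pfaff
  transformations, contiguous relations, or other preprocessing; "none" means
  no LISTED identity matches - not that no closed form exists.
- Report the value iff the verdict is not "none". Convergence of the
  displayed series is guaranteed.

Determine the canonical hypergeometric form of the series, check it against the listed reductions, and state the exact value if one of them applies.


At argument -\frac{1}{7}: a 1F0 with upper {\frac{1}{6}}, lower {-}, scaled by C = \frac{1}{4}. Verdict: this is the binomial series (I4) (the 1F0 binomial series: exponent -1/6, x = -\frac{1}{7}). Value: \frac{1}{4} \cdot \left(\frac{8}{7}\right)^{-\frac{1}{6}}.

Structural cue: from the first term \frac{1}{4}: the product of the first k integers (C = 1/4, x = -1/7) is k!.
Adjacent-term ratio: r(k) = -\frac{1}{7} * (k+\frac{1}{6}) / [(k+1)] - rational in k, leading ratio -\frac{1}{7}; with t_0 = \frac{1}{4}, classification follows.


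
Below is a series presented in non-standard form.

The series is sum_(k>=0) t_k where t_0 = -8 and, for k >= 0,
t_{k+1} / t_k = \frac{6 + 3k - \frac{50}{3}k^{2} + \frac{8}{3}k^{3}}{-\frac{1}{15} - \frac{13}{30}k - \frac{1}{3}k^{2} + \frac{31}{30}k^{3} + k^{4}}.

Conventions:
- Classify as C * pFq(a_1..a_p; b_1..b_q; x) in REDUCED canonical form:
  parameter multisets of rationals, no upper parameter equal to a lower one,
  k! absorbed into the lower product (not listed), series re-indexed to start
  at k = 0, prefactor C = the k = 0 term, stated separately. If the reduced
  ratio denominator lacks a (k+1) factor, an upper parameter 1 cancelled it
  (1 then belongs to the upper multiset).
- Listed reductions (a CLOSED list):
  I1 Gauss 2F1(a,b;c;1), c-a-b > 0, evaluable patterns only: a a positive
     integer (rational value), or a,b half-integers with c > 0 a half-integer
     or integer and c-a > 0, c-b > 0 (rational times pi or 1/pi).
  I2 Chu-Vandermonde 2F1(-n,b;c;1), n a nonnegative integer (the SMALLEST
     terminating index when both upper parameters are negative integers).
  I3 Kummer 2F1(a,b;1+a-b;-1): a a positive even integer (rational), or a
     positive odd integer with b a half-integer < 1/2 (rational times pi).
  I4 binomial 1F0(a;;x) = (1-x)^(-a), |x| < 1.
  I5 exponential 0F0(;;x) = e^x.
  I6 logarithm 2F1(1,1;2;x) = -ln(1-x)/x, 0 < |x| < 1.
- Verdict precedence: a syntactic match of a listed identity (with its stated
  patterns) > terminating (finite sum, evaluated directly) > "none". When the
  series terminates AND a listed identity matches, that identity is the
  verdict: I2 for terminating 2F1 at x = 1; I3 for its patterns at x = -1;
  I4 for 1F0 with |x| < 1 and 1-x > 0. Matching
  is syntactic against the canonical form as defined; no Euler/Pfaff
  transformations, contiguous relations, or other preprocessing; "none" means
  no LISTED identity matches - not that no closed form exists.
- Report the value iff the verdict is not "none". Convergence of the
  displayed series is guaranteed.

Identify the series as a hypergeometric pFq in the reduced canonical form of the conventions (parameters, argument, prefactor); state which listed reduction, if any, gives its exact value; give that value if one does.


At argument \frac{8}{3}: a 2F2 with upper {-6, -\frac{3}{4}}, lower {-\frac{2}{3}, \frac{1}{5}}, scaled by C = -8. Verdict: terminating (-6 upstairs). 7 nonzero terms in all; added directly. Sum: \frac{977359}{7007}.

Structural cue: t_0 = -8 here, and roots of the ratio polynomials (prefactor -8) are the negated parameters.
Ratio: r(k) = \frac{8}{3} * (k-6) (k-\frac{3}{4}) / [(k-\frac{2}{3}) (k+\frac{1}{5}) (k+1)] - rational; roots negated = parameters, x = \frac{8}{3}, C = -8.


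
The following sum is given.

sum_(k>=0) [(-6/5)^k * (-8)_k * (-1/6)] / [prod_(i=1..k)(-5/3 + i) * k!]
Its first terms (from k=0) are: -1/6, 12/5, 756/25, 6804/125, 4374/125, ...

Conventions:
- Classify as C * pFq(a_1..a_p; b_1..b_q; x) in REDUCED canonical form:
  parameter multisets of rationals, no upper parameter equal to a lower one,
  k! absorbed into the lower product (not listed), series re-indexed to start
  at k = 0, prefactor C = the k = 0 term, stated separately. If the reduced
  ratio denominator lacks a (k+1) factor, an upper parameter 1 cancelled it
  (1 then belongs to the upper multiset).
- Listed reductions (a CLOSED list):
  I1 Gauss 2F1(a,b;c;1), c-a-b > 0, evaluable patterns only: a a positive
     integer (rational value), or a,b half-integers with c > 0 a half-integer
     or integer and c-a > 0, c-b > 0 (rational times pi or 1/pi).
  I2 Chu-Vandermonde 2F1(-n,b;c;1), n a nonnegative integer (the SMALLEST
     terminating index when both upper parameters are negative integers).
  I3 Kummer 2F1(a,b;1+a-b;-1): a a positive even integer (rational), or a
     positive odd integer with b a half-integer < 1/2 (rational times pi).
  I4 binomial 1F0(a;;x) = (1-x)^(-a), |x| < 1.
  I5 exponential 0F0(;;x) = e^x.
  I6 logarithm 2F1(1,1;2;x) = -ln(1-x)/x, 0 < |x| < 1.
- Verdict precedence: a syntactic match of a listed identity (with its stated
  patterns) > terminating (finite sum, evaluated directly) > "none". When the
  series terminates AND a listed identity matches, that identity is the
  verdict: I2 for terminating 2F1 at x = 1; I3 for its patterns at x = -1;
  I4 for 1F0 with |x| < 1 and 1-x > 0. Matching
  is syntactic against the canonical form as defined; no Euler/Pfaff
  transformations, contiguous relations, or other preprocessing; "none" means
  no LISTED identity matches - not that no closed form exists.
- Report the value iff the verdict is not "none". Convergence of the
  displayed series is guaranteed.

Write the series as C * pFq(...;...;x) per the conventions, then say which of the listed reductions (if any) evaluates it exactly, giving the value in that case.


Prefactor -1/6, argument -6/5: 1F1 with upper {-8} over lower {-2/3}. Verdict: terminating - the sum ends at index 8 because -8 is a negative integer; exact evaluation follows. Its exact value is 1352087081258/10130859375.

First insight: with t_0 = -1/6, the lower running product (C = -1/6, x = -6/5) is a rising factorial.
Adjacent-term ratio: r(k) = (-6/5) * (k-8) / [(k-2/3) (k+1)] ; factor over Q: parameters, x = (-6/5), and C = -1/6.


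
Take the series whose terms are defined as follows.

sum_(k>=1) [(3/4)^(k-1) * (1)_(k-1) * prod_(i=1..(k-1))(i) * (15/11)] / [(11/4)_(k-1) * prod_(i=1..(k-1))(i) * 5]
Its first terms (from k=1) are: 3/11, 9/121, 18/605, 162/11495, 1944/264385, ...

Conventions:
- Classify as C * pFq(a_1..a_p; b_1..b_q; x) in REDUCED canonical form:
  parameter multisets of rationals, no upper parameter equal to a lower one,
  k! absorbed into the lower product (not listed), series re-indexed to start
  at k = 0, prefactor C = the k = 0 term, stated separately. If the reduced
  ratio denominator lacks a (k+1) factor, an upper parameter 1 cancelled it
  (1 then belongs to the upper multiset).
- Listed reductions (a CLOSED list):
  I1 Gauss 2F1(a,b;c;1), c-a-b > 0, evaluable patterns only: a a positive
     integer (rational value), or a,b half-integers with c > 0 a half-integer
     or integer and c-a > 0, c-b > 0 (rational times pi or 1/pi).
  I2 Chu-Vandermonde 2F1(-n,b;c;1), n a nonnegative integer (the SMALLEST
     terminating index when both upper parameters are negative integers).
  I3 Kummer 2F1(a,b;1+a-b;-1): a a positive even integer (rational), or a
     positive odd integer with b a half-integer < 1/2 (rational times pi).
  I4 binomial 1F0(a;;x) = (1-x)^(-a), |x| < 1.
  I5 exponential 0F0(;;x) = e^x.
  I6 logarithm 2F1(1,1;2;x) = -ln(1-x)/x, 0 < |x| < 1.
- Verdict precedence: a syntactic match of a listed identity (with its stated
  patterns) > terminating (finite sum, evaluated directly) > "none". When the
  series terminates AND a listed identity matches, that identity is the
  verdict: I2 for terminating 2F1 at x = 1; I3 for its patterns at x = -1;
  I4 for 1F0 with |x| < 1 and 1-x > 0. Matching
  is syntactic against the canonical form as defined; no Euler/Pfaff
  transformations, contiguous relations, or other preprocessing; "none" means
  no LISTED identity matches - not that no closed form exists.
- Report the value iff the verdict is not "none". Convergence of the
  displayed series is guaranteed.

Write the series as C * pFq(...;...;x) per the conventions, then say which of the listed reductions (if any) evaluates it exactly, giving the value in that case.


Canonical form: C = 3/11 times 2F1 with upper {1, 1}, lower {11/4}, x = 3/4. Verdict: none (x = 3/4): each listed identity misses the multisets {1, 1} ; {11/4}.

The tell: with t_0 = 3/11, the product of the first k integers (prefactor 3/11) is k!.
Adjacent-term ratio: r(k) = (3/4) * (k+1) (k+1) / [(k+11/4) (k+1)] ; factor over Q: parameters, x = (3/4), and C = 3/11.


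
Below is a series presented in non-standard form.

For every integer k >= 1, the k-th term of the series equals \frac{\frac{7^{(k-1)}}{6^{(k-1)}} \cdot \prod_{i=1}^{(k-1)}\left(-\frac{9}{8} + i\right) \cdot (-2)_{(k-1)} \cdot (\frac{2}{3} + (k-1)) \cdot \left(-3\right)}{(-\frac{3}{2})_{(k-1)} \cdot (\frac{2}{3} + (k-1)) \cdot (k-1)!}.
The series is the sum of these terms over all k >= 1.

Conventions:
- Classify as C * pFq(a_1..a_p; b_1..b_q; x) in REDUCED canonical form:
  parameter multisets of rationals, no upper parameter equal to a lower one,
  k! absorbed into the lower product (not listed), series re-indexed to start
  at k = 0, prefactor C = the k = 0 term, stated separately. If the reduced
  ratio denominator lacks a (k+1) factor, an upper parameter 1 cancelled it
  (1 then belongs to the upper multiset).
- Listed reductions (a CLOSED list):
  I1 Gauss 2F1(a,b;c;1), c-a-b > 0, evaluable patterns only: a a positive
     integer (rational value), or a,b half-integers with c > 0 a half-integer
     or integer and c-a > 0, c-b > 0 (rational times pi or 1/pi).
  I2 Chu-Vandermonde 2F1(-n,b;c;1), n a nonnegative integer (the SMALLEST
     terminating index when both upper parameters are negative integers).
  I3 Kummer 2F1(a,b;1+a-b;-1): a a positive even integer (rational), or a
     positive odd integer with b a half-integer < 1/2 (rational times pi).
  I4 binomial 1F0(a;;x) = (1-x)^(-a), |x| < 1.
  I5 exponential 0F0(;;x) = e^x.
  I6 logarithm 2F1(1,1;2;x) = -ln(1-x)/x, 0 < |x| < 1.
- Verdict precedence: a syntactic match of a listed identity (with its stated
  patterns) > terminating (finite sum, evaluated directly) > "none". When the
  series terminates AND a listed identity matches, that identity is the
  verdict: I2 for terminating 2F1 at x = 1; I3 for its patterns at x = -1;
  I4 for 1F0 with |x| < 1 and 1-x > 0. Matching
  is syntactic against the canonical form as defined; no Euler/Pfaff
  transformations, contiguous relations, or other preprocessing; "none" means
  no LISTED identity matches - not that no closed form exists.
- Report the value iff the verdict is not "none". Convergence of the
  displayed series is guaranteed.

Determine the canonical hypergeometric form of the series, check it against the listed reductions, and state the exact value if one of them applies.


Canonical form: C = -3 times 2F1 with upper {-2, -\frac{1}{8}}, lower {-\frac{3}{2}}, x = \frac{7}{6}. Verdict: terminating - upper -2 stops the sum at k = 2; the 3 terms are added exactly. Its exact value is -\frac{1049}{576}.

Key step: x = \frac{7}{6} and the two geometric factors (C = -3) combine into one argument.
Step ratio: r(k) = \frac{7}{6} * (k-2) (k-\frac{1}{8}) / [(k-\frac{3}{2}) (k+1)] - rational in k. x = \frac{7}{6}; t_0 = -3; negate the roots.


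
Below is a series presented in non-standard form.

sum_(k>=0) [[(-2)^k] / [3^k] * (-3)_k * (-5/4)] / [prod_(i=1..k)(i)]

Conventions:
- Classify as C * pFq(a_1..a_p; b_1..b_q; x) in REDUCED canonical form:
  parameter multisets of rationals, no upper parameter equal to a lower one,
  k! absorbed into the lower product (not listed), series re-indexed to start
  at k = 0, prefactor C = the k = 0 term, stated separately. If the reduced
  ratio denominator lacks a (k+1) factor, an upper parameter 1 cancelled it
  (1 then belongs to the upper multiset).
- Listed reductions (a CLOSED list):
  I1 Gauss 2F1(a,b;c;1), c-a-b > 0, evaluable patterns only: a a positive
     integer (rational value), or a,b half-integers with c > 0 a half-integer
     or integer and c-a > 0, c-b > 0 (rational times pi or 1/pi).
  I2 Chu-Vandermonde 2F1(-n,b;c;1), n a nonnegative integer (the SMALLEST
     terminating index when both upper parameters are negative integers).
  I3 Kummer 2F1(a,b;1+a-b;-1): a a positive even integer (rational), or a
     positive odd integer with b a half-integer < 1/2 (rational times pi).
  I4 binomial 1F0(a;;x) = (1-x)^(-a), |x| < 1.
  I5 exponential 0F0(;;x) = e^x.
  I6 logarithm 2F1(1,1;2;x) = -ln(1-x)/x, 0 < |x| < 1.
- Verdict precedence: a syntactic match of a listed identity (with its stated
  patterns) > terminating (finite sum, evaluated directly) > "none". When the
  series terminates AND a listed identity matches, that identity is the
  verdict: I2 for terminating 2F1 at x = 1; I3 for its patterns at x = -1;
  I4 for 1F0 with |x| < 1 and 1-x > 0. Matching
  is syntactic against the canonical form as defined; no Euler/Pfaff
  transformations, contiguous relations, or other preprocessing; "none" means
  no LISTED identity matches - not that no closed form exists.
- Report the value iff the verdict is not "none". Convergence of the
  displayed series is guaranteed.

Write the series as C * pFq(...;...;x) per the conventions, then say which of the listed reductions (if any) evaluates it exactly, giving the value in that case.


With C = -5/4: the canonical form is 1F0(-3; -; -2/3). Verdict: the binomial series (I4) fires (the 1F0 binomial series: exponent 3, x = -2/3). Sum: -625/108.

Key step: from the first term -5/4: the product of the first k integers (C = -5/4, x = -2/3) is k!.
Consecutive-term ratio: r(k) = (-2/3) * (k-3) / [(k+1)] - rational in k. x = (-2/3); t_0 = -5/4; negate the roots.


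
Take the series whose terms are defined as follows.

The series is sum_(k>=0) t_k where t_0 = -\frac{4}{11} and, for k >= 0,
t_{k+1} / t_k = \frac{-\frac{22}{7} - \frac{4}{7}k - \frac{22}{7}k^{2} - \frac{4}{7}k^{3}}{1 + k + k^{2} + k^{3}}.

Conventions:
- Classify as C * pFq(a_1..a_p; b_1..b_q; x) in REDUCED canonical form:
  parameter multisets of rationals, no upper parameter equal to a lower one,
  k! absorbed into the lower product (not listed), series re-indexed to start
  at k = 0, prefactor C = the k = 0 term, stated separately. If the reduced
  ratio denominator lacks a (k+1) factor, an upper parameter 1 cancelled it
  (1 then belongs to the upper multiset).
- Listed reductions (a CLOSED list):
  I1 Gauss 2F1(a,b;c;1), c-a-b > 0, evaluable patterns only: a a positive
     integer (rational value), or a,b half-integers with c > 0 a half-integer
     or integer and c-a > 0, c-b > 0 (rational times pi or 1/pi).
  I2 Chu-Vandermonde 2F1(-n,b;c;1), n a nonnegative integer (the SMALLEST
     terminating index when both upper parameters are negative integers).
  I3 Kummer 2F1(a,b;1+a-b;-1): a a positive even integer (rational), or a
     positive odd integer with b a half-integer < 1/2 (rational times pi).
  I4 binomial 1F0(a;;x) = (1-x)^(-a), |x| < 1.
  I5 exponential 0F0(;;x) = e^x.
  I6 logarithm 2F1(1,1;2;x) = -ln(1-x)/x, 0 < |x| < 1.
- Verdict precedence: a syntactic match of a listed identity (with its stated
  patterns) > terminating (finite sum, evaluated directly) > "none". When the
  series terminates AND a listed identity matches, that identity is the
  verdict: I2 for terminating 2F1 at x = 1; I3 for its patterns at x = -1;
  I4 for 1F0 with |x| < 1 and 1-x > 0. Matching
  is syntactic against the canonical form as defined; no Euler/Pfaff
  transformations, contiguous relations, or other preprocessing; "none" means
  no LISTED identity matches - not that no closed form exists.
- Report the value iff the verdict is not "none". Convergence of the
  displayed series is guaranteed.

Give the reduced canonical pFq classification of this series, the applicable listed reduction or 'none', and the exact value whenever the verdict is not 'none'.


The series (x = -\frac{4}{7}) is 1F0: upper {\frac{11}{2}}, lower {-}, prefactor -\frac{4}{11}. Verdict: the I4 binomial reduction applies (the 1F0 binomial series: exponent -11/2, x = -\frac{4}{7}). Its exact value is \left(-\frac{4}{11}\right) \cdot \left(\frac{11}{7}\right)^{-\frac{11}{2}}.

Key observation: with t_0 = -\frac{4}{11}, the ratio is unreduced: k^2 + 1 divides both sides (C = -4/11).
Step ratio: r(k) = -\frac{4}{7} * (k+\frac{11}{2}) / [(k+1)] - rational in k, leading ratio -\frac{4}{7}; with t_0 = -\frac{4}{11}, classification follows.


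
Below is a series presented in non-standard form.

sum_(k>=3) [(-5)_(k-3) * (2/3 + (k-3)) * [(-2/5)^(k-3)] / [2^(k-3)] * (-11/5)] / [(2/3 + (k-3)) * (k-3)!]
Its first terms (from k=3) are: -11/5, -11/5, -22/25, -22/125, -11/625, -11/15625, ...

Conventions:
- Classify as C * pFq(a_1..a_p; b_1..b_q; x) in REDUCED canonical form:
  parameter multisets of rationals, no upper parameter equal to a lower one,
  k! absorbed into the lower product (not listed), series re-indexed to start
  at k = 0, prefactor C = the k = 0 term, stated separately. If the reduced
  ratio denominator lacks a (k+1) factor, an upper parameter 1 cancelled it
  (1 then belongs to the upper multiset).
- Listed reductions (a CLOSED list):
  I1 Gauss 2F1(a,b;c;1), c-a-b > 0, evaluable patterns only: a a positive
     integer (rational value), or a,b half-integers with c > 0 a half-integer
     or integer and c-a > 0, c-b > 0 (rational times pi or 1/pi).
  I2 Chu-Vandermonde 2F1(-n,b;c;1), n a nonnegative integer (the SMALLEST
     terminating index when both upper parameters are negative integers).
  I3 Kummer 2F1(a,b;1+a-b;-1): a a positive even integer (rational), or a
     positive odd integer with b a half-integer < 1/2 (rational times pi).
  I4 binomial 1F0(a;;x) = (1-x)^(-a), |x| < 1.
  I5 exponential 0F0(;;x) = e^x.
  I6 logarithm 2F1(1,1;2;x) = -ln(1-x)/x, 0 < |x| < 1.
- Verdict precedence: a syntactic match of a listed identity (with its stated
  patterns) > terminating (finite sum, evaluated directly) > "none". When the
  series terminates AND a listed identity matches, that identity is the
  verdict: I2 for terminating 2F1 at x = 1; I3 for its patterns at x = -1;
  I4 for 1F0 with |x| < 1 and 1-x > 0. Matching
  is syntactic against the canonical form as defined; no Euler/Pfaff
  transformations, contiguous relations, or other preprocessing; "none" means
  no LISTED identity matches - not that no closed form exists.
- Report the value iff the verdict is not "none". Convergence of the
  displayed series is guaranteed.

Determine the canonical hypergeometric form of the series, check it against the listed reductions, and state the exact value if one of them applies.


The series (x = -1/5) is 1F0: upper {-5}, lower {-}, prefactor -11/5. Verdict: the binomial series (I4) matches (the 1F0 binomial series: exponent 5, x = -1/5). Hence: -85536/15625.

First insight: from the first term -11/5: the two k-th powers (C = -11/5, x = -1/5) combine into one argument.
Ratio: r(k) = (-1/5) * (k-5) / [(k+1)] ; factor over Q: parameters, x = (-1/5), and C = -11/5.


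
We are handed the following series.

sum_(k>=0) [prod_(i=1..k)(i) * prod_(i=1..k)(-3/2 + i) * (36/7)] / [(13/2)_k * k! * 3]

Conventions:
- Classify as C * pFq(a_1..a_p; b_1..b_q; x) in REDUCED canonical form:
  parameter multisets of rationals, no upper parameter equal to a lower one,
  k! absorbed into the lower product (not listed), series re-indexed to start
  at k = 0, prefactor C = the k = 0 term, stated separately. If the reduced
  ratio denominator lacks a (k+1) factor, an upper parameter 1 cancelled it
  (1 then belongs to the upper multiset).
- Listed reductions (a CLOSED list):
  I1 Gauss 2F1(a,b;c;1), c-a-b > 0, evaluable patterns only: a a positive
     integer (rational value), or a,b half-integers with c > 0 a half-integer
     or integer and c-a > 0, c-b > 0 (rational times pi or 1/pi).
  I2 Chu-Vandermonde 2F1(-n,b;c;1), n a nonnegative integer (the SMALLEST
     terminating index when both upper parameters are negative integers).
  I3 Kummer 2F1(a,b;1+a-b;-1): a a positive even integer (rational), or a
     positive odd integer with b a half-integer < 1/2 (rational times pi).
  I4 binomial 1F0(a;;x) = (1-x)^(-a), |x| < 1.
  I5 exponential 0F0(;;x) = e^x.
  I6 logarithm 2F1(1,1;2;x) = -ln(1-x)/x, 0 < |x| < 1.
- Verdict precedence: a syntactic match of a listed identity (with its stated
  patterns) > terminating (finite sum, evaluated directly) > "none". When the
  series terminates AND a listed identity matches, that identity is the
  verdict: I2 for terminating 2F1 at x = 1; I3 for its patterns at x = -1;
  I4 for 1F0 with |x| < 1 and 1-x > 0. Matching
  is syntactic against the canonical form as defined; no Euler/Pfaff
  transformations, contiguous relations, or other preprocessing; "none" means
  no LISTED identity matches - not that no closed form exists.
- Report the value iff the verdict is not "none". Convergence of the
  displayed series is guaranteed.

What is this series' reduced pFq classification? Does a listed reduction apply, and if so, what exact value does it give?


At argument 1: a 2F1 with upper {-1/2, 1}, lower {13/2}, scaled by C = 12/7. Verdict: Gauss (I1, integer-parameter pattern) matches (x = 1: the Gamma ratio telescopes since c-a-b = 6 > 0 and a = 1 in Z>0). Value: 11/7.

Structural cue: t_0 = 12/7 here, and the running product (C = 12/7, x = 1) telescopes to a rising factorial.
Term ratio: r(k) = 1 * (k-1/2) (k+1) / [(k+13/2) (k+1)] - poly over poly, x = 1 from leading terms; C = 12/7 at k = 0.


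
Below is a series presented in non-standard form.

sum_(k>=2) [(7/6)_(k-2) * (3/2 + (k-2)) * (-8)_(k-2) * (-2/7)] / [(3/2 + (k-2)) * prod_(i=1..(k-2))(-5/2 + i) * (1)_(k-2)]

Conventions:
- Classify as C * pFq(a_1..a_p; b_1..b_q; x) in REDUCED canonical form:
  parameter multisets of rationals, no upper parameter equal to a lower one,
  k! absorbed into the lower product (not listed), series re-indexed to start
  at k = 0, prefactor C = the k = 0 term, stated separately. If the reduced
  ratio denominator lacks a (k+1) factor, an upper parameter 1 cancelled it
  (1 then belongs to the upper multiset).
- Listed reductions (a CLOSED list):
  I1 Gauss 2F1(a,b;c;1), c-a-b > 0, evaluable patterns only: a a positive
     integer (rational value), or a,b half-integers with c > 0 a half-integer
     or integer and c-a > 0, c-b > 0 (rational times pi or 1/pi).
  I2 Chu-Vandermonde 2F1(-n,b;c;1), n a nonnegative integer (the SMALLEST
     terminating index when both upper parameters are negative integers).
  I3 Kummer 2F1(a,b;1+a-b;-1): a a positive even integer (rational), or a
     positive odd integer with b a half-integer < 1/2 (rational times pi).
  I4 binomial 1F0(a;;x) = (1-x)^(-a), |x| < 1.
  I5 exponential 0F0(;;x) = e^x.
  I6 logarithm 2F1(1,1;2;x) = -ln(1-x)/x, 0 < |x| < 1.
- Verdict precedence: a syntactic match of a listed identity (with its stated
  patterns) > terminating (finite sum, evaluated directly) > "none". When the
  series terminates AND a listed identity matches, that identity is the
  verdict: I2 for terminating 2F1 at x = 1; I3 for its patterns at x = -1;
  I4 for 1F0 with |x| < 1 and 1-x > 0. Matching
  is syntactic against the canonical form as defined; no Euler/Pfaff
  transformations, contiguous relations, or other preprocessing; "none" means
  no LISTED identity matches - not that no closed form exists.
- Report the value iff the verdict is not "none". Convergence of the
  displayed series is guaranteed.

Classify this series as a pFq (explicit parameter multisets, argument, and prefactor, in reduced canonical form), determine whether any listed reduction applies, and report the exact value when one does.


Classification (C = -2/7): 2F1 with upper {-8, 7/6}, lower {-3/2}, argument x = 1. Verdict: the Chu-Vandermonde identity I2 matches (terminating 2F1 at x = 1 with n = 8, b = 7/6, c = -3/2). Exact value: 4259840/40920957.

Key step: t_0 being -2/7, (1)_k (C = -2/7) is k! itself.
Term ratio: r(k) = 1 * (k-8) (k+7/6) / [(k-3/2) (k+1)] ; factor over Q: parameters, x = 1, and C = -2/7.


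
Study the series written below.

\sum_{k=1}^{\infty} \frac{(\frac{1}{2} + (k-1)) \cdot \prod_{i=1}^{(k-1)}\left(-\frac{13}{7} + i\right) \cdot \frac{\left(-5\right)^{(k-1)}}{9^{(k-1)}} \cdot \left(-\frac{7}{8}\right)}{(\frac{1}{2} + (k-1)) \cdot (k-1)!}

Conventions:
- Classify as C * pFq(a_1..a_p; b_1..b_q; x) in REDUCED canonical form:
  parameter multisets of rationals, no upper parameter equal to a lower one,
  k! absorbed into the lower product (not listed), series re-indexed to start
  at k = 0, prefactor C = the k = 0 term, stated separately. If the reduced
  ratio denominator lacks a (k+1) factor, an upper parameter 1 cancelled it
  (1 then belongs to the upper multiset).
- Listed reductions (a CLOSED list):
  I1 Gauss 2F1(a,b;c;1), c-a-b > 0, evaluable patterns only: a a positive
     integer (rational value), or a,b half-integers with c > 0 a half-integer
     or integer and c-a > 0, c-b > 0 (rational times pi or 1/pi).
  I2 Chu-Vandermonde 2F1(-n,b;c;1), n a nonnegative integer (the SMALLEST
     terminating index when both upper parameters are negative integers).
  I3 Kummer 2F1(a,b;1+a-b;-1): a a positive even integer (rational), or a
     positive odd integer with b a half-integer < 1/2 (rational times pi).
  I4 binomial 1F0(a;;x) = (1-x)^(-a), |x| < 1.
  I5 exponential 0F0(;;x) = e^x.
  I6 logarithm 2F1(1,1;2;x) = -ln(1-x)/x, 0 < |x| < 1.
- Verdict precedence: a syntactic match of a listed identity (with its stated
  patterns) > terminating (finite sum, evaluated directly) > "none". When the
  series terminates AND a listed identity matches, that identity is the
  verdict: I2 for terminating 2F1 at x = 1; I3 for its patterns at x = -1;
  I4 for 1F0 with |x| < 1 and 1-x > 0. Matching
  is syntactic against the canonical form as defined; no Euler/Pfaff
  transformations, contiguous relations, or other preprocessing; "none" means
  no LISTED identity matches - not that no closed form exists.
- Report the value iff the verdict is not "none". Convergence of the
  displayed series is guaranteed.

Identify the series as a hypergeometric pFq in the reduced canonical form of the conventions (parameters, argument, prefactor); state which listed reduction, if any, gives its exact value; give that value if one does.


Reduced: x = -\frac{5}{9}, 1F0, upper = {-\frac{6}{7}}, lower = {-}, C = -\frac{7}{8}. Verdict: binomial (I4) matches (the 1F0 binomial series: exponent 6/7, x = -\frac{5}{9}). Its exact value is \left(-\frac{7}{8}\right) \cdot \left(\frac{14}{9}\right)^{\frac{6}{7}}.

First insight: with t_0 = -\frac{7}{8}, the running product (C = -7/8, x = -5/9) telescopes to a rising factorial.
Step ratio: r(k) = -\frac{5}{9} * (k-\frac{6}{7}) / [(k+1)] - rational in k. x = -\frac{5}{9}; t_0 = -\frac{7}{8}; negate the roots.


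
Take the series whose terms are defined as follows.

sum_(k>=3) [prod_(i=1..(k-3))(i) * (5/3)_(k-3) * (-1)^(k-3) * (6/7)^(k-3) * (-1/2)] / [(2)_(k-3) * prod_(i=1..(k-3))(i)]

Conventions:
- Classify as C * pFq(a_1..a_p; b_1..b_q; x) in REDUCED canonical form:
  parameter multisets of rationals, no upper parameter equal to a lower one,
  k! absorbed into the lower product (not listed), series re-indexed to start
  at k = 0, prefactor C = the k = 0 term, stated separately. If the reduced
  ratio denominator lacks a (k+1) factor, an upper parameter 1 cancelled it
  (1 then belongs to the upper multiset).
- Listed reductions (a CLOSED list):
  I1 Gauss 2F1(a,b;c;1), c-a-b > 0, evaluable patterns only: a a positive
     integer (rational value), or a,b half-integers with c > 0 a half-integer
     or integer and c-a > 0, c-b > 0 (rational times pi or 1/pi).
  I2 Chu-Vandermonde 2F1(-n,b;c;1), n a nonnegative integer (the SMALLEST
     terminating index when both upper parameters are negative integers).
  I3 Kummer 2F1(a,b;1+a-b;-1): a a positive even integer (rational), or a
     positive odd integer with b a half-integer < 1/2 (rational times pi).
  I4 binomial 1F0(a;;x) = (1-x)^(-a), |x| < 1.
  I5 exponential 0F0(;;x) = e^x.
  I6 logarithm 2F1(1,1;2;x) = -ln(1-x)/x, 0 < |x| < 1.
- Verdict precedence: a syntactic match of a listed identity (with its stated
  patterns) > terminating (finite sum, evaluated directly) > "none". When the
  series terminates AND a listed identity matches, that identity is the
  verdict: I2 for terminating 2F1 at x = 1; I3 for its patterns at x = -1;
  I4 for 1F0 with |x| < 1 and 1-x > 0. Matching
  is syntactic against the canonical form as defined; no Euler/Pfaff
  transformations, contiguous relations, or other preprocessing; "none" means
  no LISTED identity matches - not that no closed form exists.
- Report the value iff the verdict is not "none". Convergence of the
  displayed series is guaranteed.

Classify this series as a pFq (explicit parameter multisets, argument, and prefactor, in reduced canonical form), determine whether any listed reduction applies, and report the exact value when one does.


Reduced: x = -6/7, 2F1, upper = {1, 5/3}, lower = {2}, C = -1/2. Verdict: none - this 2F1 at x = -6/7 matches no listed pattern, and upper {1, 5/3} holds no stopper.

Key step: with t_0 = -1/2, the (-1)^k factor (C = -1/2) folds into the argument's sign.
Step ratio: r(k) = (-6/7) * (k+1) (k+5/3) / [(k+2) (k+1)] - poly over poly, x = (-6/7) from leading terms; C = -1/2 at k = 0.


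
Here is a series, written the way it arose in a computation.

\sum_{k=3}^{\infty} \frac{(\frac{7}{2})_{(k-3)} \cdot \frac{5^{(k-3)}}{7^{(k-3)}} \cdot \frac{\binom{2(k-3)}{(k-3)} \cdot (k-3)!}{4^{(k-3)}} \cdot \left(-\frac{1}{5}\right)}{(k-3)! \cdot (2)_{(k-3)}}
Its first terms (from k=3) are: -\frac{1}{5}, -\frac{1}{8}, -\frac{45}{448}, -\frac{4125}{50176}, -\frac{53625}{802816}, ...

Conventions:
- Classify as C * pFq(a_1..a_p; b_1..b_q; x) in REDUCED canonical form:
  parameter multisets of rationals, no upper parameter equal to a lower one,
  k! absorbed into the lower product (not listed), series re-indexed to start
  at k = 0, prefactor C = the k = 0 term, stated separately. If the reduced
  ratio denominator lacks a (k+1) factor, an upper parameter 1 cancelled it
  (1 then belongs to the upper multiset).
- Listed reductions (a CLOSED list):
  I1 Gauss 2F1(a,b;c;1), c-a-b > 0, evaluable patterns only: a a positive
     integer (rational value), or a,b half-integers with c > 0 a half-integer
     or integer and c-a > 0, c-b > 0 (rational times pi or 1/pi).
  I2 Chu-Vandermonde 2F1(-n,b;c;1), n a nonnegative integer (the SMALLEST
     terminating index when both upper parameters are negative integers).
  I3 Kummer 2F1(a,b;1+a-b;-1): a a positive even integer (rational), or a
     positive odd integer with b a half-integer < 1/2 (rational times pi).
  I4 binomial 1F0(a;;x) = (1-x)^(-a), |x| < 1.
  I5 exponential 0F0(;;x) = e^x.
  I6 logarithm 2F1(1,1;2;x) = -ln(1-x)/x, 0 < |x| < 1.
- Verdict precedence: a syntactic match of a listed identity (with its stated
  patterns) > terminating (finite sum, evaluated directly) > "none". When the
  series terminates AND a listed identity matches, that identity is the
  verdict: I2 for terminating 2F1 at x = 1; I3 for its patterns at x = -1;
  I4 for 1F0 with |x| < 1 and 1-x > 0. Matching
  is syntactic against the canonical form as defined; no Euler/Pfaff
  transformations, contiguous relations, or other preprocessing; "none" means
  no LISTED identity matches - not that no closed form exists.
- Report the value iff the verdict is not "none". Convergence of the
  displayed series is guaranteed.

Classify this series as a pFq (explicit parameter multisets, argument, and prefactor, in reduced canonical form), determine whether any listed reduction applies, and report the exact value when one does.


Structural cue: t_0 = -\frac{1}{5} here, and the two geometric factors (prefactor -1/5) combine into one argument.
Step ratio: r(k) = \frac{5}{7} * (k+\frac{1}{2}) (k+\frac{7}{2}) / [(k+2) (k+1)] ; factor over Q: parameters, x = \frac{5}{7}, and C = -\frac{1}{5}.

At argument \frac{5}{7}: a 2F1 with upper {\frac{1}{2}, \frac{7}{2}}, lower {2}, scaled by C = -\frac{1}{5}. Verdict: none. Every listed pattern misses the 2F1 form at \frac{5}{7}, upper {\frac{1}{2}, \frac{7}{2}}.


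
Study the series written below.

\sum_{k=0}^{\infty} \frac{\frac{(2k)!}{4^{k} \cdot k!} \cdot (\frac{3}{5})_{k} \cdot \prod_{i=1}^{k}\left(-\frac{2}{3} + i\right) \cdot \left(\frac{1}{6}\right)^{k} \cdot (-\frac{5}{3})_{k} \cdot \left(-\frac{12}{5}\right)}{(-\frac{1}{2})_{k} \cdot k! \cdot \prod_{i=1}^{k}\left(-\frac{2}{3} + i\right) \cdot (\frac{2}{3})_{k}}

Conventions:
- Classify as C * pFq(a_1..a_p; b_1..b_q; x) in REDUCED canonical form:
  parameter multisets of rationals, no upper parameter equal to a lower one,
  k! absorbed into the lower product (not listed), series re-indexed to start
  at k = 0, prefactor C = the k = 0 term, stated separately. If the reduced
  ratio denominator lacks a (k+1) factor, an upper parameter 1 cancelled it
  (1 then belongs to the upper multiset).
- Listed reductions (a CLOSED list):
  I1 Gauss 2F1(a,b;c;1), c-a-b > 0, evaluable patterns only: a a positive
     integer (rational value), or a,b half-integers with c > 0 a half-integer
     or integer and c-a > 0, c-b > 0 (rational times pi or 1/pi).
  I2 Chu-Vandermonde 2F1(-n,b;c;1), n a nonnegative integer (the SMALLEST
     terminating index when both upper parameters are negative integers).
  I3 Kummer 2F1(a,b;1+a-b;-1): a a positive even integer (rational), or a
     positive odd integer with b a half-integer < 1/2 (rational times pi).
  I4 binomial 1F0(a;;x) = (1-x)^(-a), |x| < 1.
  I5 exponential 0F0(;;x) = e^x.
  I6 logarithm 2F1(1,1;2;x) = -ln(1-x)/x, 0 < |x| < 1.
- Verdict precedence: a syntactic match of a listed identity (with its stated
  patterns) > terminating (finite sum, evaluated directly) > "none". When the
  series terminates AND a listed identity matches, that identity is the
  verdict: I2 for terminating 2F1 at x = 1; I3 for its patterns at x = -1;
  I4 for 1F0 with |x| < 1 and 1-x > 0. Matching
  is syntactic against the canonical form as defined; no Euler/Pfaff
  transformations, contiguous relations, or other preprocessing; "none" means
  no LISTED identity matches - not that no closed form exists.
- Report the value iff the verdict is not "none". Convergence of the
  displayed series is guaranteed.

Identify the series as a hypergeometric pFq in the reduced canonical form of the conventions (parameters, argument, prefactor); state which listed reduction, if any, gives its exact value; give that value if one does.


This is -\frac{12}{5} * 3F2(-\frac{5}{3}, \frac{1}{2}, \frac{3}{5}; -\frac{1}{2}, \frac{2}{3}; \frac{1}{6}) in reduced canonical form. Verdict: none here - no I1-I6 shape fits x = \frac{1}{6} with lower {-\frac{1}{2}, \frac{2}{3}}.

Key observation: x = \frac{1}{6} and the parameter 1/3 appears in both the upper and lower lists and cancels.
Adjacent-term ratio: r(k) = \frac{1}{6} * (k-\frac{5}{3}) (k+\frac{1}{2}) (k+\frac{3}{5}) / [(k-\frac{1}{2}) (k+\frac{2}{3}) (k+1)] - rational in k. x = \frac{1}{6}; t_0 = -\frac{12}{5}; negate the roots.


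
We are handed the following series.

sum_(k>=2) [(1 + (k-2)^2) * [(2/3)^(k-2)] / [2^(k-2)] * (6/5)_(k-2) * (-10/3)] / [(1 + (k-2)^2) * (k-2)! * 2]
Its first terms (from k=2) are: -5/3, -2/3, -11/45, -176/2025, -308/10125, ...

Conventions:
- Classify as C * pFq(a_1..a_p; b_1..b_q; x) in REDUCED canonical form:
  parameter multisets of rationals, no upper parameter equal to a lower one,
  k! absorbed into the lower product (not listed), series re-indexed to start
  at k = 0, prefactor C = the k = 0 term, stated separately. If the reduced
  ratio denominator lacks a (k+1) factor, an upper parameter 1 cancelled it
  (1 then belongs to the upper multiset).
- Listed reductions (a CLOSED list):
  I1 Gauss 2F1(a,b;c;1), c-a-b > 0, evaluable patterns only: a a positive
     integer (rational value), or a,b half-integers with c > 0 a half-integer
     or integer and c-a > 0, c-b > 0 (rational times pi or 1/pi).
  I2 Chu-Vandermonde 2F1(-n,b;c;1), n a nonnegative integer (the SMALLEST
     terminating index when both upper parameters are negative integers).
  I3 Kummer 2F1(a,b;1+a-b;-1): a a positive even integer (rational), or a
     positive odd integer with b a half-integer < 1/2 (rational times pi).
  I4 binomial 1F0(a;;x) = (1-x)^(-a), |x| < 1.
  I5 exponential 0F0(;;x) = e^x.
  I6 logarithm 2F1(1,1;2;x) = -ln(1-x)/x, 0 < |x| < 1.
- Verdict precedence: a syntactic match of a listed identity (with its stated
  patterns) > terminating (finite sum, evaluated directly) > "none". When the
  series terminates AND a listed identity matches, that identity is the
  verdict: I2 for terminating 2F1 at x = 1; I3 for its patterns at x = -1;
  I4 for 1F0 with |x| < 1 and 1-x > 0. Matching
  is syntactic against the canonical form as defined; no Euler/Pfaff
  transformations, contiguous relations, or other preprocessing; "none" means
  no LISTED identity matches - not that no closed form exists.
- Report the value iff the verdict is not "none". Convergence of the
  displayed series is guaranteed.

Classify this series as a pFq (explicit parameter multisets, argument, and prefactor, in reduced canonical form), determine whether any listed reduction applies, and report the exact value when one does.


Structural cue: from the first term -5/3: the constant factors (C = -5/3) combine into one prefactor.
Step ratio: r(k) = (1/3) * (k+6/5) / [(k+1)] ; factor over Q: parameters, x = (1/3), and C = -5/3.

Reduced: x = 1/3, 1F0, upper = {6/5}, lower = {-}, C = -5/3. Verdict: this is the I4 binomial reduction (the 1F0 binomial series: exponent -6/5, x = 1/3). Its exact value is (-5/3) * (2/3)^(-6/5).
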